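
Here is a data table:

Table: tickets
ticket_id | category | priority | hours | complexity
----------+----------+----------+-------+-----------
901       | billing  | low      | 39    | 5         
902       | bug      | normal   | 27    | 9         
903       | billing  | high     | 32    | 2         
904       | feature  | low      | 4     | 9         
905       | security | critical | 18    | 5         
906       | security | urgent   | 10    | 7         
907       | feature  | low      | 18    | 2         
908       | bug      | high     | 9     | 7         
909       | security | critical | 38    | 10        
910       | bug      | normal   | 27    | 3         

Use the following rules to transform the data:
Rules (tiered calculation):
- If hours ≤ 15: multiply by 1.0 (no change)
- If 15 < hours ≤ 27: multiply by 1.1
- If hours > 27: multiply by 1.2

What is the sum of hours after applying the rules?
252.8

Step 1: Tier 1 (hours ≤ 15): 3 records, sum = 23 × 1.0 = 23.0
Step 2: Tier 2 (15 < hours ≤ 27): 4 records, sum = 90 × 1.1 = 99.0
Step 3: Tier 3 (hours > 27): 3 records, sum = 109 × 1.2 = 130.8
Step 4: Final sum = 23.0 + 99.0 + 130.8 = 252.8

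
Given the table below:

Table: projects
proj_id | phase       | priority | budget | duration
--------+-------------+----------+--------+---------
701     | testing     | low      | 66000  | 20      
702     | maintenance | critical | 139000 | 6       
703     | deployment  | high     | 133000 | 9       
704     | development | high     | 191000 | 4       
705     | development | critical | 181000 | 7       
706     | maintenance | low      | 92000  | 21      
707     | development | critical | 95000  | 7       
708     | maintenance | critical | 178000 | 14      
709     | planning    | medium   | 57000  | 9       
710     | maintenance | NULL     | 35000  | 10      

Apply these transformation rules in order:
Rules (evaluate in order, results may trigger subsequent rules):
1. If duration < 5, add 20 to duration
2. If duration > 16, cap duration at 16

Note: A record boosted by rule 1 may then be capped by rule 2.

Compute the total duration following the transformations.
110

Step 1: Apply rule 1 to records with duration < 5
  - 1 records get bonus of 20
  - Of these, 1 records then exceed 16 and get capped
Step 2: Apply rule 2 to records with duration > 16
  - 2 records (original) are capped
Step 3: Calculate final sum = 110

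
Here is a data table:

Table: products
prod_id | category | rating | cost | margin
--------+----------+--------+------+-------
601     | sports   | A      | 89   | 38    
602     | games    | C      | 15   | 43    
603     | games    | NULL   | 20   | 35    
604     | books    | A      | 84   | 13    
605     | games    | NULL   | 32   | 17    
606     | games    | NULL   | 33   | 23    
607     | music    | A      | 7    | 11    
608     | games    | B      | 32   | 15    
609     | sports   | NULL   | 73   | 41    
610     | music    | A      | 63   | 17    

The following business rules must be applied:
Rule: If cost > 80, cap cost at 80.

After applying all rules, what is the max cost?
80

Step 1: Original maximum cost = 89
Step 2: Apply cap at 80
Step 3: 2 records had cost > 80 and were capped
Step 4: Maximum after transformation = 80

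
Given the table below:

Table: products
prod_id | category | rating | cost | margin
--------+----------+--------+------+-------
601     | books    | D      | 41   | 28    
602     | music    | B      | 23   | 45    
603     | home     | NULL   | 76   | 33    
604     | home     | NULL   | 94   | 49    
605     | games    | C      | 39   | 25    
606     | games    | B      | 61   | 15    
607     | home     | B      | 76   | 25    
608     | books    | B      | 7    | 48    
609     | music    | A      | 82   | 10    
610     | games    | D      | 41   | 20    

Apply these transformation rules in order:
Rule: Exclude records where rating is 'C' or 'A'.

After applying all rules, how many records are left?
8

Step 1: Count records to exclude
  - 1 (C) + 1 (A) = 2 records
Step 2: Total records: 10
Step 3: Remaining = 10 - 2 = 8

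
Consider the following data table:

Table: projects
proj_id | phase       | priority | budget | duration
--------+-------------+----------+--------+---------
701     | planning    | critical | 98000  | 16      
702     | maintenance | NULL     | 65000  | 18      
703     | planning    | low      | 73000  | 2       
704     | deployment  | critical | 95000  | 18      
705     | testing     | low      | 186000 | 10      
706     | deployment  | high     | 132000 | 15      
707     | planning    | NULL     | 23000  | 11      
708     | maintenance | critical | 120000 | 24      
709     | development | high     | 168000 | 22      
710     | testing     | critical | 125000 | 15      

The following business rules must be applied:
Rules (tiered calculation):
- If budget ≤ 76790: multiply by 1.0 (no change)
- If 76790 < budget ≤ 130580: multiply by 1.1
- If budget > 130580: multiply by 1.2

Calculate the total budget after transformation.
1226000.0

Step 1: Tier 1 (budget ≤ 76790): 3 records, sum = 161000 × 1.0 = 161000.0
Step 2: Tier 2 (76790 < budget ≤ 130580): 4 records, sum = 438000 × 1.1 = 481800.0
Step 3: Tier 3 (budget > 130580): 3 records, sum = 486000 × 1.2 = 583200.0
Step 4: Final sum = 161000.0 + 481800.0 + 583200.0 = 1226000.0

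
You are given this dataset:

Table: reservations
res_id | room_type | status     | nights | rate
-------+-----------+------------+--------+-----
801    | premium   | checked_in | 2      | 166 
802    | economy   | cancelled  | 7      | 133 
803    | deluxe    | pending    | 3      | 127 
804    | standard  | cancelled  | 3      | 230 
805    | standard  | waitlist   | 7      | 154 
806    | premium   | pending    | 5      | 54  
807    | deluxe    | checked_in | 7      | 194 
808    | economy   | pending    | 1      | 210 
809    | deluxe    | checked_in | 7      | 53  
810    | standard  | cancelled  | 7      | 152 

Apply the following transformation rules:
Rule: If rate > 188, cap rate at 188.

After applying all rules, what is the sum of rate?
1403

Step 1: 3 records have rate > 188
Step 2: These records originally summed to 634
Step 3: After capping: 3 × 188 = 564
Step 4: Unaffected records sum: 839
Step 5: Final sum = 564 + 839 = 1403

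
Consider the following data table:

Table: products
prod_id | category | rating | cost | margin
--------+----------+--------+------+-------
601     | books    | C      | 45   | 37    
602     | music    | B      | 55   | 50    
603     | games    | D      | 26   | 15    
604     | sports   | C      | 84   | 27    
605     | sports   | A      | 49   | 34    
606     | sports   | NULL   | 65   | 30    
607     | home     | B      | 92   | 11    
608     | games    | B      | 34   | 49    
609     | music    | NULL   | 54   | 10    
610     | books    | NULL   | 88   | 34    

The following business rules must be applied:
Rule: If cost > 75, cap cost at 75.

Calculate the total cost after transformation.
553

Step 1: 3 records have cost > 75
Step 2: These records originally summed to 264
Step 3: After capping: 3 × 75 = 225
Step 4: Unaffected records sum: 328
Step 5: Final sum = 225 + 328 = 553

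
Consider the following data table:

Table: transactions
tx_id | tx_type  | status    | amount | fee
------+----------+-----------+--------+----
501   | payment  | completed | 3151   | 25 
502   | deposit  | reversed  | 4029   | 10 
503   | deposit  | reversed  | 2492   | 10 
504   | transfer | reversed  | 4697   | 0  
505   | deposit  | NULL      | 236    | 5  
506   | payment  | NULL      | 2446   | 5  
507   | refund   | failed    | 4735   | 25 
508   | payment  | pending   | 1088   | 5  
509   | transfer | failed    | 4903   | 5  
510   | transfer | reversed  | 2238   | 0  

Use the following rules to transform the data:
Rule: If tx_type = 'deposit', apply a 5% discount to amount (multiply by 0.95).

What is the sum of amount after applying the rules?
29677.15

Step 1: Records with tx_type = 'deposit' have total amount = 6757
Step 2: Apply multiplier: 6757 × 0.95 = 6419.15
Step 3: Other records total: 23258
Step 4: Final sum = 6419.15 + 23258 = 29677.15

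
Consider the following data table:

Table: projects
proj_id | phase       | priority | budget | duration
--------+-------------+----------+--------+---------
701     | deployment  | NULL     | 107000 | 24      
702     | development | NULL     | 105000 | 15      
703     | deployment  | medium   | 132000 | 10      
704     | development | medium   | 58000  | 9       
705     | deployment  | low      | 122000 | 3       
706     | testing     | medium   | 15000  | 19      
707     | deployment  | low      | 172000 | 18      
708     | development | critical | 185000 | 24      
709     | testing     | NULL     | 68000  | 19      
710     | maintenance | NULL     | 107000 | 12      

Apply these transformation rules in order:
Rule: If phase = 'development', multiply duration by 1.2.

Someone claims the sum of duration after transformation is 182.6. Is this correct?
No, the correct result is 162.6.

Step 1: Calculate the correct sum after transformation
Step 2: Apply multiplier 1.2 to records where phase = 'development'
Step 3: Correct result = 162.6
Step 4: Claimed result = 182.6
Step 5: 162.6 ≠ 182.6
Conclusion: The claimed result is incorrect. The correct answer is 162.6.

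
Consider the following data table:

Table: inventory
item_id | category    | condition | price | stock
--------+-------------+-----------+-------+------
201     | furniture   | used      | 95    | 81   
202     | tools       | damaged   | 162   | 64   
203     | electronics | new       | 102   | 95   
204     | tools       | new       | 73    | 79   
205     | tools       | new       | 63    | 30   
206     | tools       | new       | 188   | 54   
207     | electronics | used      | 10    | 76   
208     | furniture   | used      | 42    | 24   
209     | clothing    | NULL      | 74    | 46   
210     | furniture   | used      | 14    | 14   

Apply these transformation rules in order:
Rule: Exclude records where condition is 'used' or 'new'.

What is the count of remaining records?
2

Step 1: Count records to exclude
  - 4 (used) + 4 (new) = 8 records
Step 2: Total records: 10
Step 3: Remaining = 10 - 8 = 2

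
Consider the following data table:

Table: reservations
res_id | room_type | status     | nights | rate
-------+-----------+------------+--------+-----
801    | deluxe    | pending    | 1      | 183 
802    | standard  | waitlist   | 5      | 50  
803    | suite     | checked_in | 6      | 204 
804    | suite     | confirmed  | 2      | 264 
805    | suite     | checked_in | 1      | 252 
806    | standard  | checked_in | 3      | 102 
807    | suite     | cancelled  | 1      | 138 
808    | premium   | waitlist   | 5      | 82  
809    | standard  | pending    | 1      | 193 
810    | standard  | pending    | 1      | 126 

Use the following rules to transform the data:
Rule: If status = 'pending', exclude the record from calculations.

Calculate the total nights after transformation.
23

Step 1: Identify records where status = 'pending'
Step 2: The excluded records sum to 3
Step 3: Original total nights = 26
Step 4: Remaining total = 26 - 3 = 23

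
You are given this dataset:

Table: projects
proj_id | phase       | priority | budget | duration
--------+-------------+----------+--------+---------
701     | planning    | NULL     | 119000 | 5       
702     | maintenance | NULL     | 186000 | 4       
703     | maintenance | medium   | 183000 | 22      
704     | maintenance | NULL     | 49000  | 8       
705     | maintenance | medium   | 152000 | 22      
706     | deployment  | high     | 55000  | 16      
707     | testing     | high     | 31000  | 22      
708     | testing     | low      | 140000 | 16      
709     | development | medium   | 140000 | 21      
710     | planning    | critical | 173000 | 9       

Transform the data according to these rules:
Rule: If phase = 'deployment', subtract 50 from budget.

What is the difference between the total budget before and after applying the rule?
50

Step 1: Original sum of budget = 1228000
Step 2: 1 records have phase = 'deployment'
Step 3: Each affected record changes by -50
Step 4: Total change = 1 × -50 = -50
Step 5: New sum = 1228000 + -50 = 1227950
Step 6: Difference = |1227950 - 1228000| = 50
        (Sum decreased by 50)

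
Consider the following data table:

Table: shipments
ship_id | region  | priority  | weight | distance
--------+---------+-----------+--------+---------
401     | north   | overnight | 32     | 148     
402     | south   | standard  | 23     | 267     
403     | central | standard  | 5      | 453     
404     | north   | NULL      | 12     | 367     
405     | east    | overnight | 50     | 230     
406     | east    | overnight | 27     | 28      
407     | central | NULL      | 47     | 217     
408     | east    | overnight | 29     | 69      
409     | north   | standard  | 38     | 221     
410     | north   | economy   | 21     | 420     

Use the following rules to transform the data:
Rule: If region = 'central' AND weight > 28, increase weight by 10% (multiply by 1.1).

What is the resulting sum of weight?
288.7

Step 1: Find records where region = 'central' AND weight > 28
Step 2: 1 records match, summing to 47
Step 3: After multiplier: 47 × 1.1 = 51.7
Step 4: Unaffected records sum: 237
Step 5: Final sum = 51.7 + 237 = 288.7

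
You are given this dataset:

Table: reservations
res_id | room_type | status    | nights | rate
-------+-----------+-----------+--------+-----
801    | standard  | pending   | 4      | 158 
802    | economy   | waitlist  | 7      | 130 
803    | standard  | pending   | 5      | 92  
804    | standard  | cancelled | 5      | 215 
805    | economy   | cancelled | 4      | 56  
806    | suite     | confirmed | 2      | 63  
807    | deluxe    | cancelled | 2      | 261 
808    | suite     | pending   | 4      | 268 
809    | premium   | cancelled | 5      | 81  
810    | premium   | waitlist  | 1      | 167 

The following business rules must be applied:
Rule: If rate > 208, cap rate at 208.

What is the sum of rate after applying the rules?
1371

Step 1: 3 records have rate > 208
Step 2: These records originally summed to 744
Step 3: After capping: 3 × 208 = 624
Step 4: Unaffected records sum: 747
Step 5: Final sum = 624 + 747 = 1371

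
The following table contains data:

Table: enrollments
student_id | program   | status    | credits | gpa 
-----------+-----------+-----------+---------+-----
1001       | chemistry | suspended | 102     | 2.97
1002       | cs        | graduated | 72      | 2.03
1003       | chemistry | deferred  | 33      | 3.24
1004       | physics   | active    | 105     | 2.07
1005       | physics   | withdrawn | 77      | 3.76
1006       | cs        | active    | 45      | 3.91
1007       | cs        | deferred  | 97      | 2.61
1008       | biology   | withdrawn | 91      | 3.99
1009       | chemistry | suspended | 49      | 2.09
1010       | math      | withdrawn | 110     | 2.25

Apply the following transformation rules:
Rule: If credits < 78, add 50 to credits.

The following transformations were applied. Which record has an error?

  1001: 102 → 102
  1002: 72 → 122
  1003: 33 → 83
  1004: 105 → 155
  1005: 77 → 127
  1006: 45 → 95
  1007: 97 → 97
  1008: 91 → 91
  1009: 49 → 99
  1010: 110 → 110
Record 1004 has an error. The correct transformed value should be 105, not 155.

Step 1: Check each record against the rule
Step 2: Record 1004 has credits = 105
Step 3: Since 105 >= 78, the bonus should not have been applied
Step 4: Correct value = 105, but claimed value = 155
Conclusion: Record 1004 has the error.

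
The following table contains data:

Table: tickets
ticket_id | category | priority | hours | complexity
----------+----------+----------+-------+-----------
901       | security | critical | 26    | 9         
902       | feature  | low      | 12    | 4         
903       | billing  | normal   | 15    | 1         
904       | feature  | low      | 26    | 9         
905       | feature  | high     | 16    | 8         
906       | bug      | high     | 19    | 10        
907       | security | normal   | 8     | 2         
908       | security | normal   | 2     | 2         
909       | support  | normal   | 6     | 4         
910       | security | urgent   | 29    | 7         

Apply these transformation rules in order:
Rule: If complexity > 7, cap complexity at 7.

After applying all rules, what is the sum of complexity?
48

Step 1: 4 records have complexity > 7
Step 2: These records originally summed to 36
Step 3: After capping: 4 × 7 = 28
Step 4: Unaffected records sum: 20
Step 5: Final sum = 28 + 20 = 48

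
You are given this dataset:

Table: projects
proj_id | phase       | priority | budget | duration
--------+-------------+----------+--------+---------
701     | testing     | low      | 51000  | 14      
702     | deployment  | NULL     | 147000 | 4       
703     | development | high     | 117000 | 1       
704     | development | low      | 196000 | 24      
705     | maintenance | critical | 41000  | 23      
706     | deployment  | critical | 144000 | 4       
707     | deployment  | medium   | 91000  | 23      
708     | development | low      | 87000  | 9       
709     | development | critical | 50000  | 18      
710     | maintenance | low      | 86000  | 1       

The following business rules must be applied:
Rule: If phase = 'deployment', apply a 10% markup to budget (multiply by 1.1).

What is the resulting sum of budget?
1048200.0

Step 1: Records with phase = 'deployment' have total budget = 382000
Step 2: Apply multiplier: 382000 × 1.1 = 420200.0
Step 3: Other records total: 628000
Step 4: Final sum = 420200.0 + 628000 = 1048200.0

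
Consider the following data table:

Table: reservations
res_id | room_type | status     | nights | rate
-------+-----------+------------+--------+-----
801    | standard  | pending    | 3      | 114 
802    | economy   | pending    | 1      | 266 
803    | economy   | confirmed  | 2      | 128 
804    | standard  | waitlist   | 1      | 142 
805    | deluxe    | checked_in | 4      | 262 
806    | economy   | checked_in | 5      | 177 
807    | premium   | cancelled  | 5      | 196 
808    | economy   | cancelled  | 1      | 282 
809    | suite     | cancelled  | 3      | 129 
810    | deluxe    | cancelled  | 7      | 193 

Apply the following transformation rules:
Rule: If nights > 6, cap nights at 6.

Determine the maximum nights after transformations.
6

Step 1: Original maximum nights = 7
Step 2: Apply cap at 6
Step 3: 1 records had nights > 6 and were capped
Step 4: Maximum after transformation = 6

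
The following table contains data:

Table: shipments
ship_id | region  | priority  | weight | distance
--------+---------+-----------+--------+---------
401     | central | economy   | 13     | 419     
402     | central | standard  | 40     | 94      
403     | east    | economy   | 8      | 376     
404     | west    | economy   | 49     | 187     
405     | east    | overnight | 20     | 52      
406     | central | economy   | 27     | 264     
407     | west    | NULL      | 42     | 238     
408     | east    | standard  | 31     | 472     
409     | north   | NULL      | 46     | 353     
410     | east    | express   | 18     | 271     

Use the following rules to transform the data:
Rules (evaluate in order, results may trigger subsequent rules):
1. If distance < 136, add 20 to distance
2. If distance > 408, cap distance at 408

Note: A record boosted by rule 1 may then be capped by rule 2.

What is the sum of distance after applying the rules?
2691

Step 1: Apply rule 1 to records with distance < 136
  - 2 records get bonus of 20
  - Of these, 0 records then exceed 408 and get capped
Step 2: Apply rule 2 to records with distance > 408
  - 2 records (original) are capped
Step 3: Calculate final sum = 2691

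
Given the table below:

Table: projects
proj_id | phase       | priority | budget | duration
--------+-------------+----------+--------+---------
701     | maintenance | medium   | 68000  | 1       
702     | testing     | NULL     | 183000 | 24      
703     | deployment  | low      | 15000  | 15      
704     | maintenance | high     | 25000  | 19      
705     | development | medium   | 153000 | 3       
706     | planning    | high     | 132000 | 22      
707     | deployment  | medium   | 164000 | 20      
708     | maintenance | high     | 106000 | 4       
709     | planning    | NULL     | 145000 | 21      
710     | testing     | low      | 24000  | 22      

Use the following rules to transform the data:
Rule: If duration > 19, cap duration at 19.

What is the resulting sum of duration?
137

Step 1: 5 records have duration > 19
Step 2: These records originally summed to 109
Step 3: After capping: 5 × 19 = 95
Step 4: Unaffected records sum: 42
Step 5: Final sum = 95 + 42 = 137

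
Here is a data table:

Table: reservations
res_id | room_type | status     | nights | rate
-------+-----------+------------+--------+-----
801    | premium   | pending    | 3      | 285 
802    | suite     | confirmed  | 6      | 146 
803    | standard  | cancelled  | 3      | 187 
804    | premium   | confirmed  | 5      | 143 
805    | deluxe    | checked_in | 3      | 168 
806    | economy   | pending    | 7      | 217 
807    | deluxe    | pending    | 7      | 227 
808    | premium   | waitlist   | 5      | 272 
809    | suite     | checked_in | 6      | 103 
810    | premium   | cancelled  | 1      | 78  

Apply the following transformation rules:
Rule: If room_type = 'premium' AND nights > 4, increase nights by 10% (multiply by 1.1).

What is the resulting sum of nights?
47.0

Step 1: Find records where room_type = 'premium' AND nights > 4
Step 2: 2 records match, summing to 10
Step 3: After multiplier: 10 × 1.1 = 11.0
Step 4: Unaffected records sum: 36
Step 5: Final sum = 11.0 + 36 = 47.0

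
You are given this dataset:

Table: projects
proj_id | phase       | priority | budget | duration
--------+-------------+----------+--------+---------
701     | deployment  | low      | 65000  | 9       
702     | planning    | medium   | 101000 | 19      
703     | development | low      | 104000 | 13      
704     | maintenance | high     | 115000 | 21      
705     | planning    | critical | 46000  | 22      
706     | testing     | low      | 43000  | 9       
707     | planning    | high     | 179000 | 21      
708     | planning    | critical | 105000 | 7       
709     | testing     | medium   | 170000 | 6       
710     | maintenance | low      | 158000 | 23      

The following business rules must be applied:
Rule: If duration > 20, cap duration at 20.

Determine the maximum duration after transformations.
20

Step 1: Original maximum duration = 23
Step 2: Apply cap at 20
Step 3: 4 records had duration > 20 and were capped
Step 4: Maximum after transformation = 20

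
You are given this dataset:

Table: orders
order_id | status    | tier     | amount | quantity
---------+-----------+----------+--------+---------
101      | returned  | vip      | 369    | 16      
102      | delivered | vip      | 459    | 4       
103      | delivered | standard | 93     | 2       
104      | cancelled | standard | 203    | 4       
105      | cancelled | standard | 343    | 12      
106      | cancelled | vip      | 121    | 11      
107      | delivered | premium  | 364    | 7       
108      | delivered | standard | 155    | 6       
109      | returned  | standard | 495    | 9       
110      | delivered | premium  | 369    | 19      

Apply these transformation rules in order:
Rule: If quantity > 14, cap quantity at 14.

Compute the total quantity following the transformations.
83

Step 1: 2 records have quantity > 14
Step 2: These records originally summed to 35
Step 3: After capping: 2 × 14 = 28
Step 4: Unaffected records sum: 55
Step 5: Final sum = 28 + 55 = 83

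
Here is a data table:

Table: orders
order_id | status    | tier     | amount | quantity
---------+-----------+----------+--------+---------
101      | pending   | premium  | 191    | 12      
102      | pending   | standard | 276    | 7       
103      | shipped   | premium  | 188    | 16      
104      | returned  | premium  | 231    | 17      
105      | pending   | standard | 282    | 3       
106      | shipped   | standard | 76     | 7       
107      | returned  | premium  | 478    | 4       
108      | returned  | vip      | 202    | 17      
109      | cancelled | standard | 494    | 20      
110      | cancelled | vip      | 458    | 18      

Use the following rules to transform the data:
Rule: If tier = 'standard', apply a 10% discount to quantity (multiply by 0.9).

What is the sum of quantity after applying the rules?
117.3

Step 1: Records with tier = 'standard' have total quantity = 37
Step 2: Apply multiplier: 37 × 0.9 = 33.3
Step 3: Other records total: 84
Step 4: Final sum = 33.3 + 84 = 117.3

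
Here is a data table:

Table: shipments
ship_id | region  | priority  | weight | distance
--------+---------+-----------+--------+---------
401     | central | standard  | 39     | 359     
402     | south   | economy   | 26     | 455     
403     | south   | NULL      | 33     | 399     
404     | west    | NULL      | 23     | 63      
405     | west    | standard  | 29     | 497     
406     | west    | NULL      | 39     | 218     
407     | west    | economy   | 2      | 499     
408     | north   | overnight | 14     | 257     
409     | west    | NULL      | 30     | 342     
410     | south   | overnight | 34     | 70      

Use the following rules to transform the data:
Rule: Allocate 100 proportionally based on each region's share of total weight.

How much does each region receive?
central: 14.5, north: 5.2, south: 34.57, west: 45.72

Step 1: Calculate total weight = 269
Step 2: Calculate each region's proportion:
  central: 39/269 = 14.50% → 14.5
  north: 14/269 = 5.20% → 5.2
  south: 93/269 = 34.57% → 34.57
  west: 123/269 = 45.72% → 45.72
Step 3: Verify: sum of allocations ≈ 100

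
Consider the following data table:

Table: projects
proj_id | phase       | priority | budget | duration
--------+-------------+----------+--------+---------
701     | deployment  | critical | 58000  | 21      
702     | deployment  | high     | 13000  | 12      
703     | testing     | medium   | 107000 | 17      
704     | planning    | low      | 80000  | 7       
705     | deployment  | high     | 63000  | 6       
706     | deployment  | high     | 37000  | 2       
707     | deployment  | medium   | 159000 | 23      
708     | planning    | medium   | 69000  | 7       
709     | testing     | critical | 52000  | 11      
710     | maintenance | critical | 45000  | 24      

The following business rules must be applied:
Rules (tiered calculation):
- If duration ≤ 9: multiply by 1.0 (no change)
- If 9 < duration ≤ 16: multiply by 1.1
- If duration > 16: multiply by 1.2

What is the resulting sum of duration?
149.3

Step 1: Tier 1 (duration ≤ 9): 4 records, sum = 22 × 1.0 = 22.0
Step 2: Tier 2 (9 < duration ≤ 16): 2 records, sum = 23 × 1.1 = 25.3
Step 3: Tier 3 (duration > 16): 4 records, sum = 85 × 1.2 = 102.0
Step 4: Final sum = 22.0 + 25.3 + 102.0 = 149.3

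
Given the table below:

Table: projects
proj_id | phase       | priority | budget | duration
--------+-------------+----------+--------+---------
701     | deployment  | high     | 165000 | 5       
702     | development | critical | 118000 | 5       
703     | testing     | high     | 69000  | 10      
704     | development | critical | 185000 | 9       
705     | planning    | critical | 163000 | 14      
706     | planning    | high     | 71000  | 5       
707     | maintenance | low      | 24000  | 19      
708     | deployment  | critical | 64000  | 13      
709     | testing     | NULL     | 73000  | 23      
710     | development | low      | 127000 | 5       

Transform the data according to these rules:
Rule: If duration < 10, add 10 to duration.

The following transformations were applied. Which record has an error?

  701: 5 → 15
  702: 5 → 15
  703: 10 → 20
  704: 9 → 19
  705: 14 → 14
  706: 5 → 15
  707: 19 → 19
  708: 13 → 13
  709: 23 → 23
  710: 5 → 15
Record 703 has an error. The correct transformed value should be 10, not 20.

Step 1: Check each record against the rule
Step 2: Record 703 has duration = 10
Step 3: Since 10 >= 10, the bonus should not have been applied
Step 4: Correct value = 10, but claimed value = 20
Conclusion: Record 703 has the error.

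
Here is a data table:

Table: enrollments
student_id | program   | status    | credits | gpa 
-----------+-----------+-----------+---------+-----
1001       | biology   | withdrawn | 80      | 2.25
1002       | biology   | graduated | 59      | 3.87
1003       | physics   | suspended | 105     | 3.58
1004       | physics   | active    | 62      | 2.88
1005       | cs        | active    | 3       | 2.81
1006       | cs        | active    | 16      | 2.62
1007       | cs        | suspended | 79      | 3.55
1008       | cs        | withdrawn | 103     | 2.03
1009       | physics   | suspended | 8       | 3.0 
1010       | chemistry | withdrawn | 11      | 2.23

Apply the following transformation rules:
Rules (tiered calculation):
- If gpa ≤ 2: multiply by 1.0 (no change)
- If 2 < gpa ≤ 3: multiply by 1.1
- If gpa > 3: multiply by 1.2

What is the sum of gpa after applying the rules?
32.8

Step 1: Tier 1 (gpa ≤ 2): 0 records, sum = 0 × 1.0 = 0.0
Step 2: Tier 2 (2 < gpa ≤ 3): 7 records, sum = 17.82 × 1.1 = 19.6
Step 3: Tier 3 (gpa > 3): 3 records, sum = 11.0 × 1.2 = 13.2
Step 4: Final sum = 0.0 + 19.6 + 13.2 = 32.8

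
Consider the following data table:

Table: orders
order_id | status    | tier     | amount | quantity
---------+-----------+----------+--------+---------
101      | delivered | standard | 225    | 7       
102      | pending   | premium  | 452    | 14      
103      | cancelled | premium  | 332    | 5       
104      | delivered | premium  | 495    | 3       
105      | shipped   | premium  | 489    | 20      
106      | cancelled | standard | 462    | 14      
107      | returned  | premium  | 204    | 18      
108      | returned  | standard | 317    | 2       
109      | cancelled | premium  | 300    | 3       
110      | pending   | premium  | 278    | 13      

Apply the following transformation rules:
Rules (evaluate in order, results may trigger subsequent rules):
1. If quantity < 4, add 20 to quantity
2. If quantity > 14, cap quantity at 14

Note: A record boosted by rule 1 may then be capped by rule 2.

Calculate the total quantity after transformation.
123

Step 1: Apply rule 1 to records with quantity < 4
  - 3 records get bonus of 20
  - Of these, 3 records then exceed 14 and get capped
Step 2: Apply rule 2 to records with quantity > 14
  - 2 records (original) are capped
Step 3: Calculate final sum = 123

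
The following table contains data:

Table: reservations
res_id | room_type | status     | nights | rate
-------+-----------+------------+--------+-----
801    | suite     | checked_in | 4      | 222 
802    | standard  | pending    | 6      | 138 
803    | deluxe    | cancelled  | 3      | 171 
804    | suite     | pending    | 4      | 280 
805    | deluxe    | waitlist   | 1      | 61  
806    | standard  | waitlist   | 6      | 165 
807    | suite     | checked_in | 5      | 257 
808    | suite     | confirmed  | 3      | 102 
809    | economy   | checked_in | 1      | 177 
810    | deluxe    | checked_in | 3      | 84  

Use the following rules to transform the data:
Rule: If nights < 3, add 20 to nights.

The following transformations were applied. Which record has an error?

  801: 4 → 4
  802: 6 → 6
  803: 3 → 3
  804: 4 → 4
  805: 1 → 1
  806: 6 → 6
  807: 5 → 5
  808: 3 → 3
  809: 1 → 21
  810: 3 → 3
Record 805 has an error. The correct transformed value should be 21, not 1.

Step 1: Check each record against the rule
Step 2: Record 805 has nights = 1
Step 3: Since 1 < 3, the bonus should have been applied
Step 4: Correct value = 21, but claimed value = 1
Conclusion: Record 805 has the error.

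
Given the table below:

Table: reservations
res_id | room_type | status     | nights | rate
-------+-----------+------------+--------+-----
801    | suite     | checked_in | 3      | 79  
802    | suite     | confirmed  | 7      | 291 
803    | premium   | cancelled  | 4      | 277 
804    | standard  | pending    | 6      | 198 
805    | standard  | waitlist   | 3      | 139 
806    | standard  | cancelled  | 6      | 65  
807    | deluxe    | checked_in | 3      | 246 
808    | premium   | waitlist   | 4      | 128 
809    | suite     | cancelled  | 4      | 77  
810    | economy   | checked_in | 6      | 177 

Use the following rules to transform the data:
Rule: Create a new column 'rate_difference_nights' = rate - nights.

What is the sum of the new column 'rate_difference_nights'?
1631

Step 1: For each record, compute rate - nights
Example calculations:
  79 - 3 = 76
  291 - 7 = 284
  277 - 4 = 273
  ...
Step 2: Sum all derived values
Step 3: Total = 1631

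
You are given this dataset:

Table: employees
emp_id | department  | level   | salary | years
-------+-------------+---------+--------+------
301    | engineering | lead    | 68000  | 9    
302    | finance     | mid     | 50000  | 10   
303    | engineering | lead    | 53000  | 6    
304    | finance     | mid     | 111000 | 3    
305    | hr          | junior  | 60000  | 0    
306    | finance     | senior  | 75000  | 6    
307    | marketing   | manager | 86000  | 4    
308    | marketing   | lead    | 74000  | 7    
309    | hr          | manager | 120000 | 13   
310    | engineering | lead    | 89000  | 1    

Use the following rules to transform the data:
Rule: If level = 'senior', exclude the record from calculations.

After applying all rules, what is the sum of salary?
711000

Step 1: Identify records where level = 'senior'
Step 2: The excluded records sum to 75000
Step 3: Original total salary = 786000
Step 4: Remaining total = 786000 - 75000 = 711000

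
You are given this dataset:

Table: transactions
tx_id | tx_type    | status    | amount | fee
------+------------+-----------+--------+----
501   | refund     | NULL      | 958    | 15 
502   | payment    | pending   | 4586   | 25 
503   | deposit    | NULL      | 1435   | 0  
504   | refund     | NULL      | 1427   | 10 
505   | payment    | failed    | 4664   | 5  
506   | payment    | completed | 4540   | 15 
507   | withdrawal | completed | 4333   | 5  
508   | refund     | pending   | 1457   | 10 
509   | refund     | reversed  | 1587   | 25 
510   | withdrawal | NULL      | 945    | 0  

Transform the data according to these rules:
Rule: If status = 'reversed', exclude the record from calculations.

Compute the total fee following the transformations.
85

Step 1: Identify records where status = 'reversed'
Step 2: The excluded records sum to 25
Step 3: Original total fee = 110
Step 4: Remaining total = 110 - 25 = 85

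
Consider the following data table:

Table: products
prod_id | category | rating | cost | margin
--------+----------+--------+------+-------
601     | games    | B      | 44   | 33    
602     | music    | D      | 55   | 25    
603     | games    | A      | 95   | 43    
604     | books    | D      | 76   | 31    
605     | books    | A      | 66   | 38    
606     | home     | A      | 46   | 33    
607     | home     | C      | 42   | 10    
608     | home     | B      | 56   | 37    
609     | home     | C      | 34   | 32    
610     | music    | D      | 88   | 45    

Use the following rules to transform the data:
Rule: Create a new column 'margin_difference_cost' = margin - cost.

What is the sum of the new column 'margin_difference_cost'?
-275

Step 1: For each record, compute margin - cost
Example calculations:
  33 - 44 = -11
  25 - 55 = -30
  43 - 95 = -52
  ...
Step 2: Sum all derived values
Step 3: Total = -275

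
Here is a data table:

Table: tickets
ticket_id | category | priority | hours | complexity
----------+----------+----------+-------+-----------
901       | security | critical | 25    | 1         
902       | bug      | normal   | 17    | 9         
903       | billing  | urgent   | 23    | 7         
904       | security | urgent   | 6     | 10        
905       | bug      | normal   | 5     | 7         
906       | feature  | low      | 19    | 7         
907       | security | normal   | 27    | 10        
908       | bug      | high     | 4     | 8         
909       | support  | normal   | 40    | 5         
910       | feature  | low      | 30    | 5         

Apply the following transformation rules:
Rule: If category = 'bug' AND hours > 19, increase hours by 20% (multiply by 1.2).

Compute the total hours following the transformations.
196

Step 1: Find records where category = 'bug' AND hours > 19
Step 2: 0 records match, summing to 0
Step 3: After multiplier: 0 × 1.2 = 0.0
Step 4: Unaffected records sum: 196
Step 5: Final sum = 0.0 + 196 = 196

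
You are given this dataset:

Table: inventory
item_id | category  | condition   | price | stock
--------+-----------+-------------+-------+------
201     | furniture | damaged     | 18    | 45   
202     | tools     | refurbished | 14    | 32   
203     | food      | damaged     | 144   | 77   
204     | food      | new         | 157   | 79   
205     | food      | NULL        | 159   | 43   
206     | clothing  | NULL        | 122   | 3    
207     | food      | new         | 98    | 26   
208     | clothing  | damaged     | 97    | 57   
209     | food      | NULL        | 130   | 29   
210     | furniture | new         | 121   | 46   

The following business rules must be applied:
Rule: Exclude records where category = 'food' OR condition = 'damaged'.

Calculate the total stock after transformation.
81

Step 1: Find records where category = 'food' OR condition = 'damaged'
Step 2: 7 records match, summing to 356
Step 3: Original sum: 437
Step 4: Remaining sum = 437 - 356 = 81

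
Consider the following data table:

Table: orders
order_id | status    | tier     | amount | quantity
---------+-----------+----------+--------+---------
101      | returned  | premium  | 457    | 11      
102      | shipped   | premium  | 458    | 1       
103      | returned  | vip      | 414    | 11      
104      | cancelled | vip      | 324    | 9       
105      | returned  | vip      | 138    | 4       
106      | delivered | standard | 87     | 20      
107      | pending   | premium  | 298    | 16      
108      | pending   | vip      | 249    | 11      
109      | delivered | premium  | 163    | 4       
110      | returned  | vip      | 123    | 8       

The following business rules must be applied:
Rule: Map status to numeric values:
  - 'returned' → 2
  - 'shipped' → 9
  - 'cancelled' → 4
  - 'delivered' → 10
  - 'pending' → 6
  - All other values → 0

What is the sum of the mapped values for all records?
53

Step 1: Apply mapping to each record
Step 2: Count by status:
  'returned': 4 records × 2 = 8
  'shipped': 1 records × 9 = 9
  'cancelled': 1 records × 4 = 4
  'delivered': 2 records × 10 = 20
  'pending': 2 records × 6 = 12
Step 3: Sum all mapped values = 53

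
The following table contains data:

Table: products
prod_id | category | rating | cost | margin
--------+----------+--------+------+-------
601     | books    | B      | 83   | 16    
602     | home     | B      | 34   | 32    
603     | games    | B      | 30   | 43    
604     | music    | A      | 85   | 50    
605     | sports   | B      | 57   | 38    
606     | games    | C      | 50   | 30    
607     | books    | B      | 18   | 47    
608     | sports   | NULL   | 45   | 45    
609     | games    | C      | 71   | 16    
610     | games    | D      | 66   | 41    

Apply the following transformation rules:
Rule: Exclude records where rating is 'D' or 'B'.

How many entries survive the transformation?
4

Step 1: Count records to exclude
  - 1 (D) + 5 (B) = 6 records
Step 2: Total records: 10
Step 3: Remaining = 10 - 6 = 4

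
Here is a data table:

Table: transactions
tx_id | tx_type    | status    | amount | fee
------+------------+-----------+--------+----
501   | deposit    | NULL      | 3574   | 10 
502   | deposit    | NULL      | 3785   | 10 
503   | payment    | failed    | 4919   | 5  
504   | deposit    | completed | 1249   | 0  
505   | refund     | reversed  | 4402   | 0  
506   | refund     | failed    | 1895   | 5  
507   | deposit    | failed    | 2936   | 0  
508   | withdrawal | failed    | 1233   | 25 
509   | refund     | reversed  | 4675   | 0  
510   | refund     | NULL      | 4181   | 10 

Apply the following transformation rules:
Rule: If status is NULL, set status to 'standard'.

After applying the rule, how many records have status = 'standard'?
3

Step 1: Count records where status IS NULL
Step 2: Found 3 records with NULL status
Step 3: These records will have status set to 'standard'
Step 4: Records already having status = 'standard': 0
Step 5: Answer: 3 + 0 = 3 records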